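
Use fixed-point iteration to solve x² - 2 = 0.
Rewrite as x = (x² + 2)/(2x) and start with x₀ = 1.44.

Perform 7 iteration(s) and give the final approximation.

Equation: x² - 2 = 0
Fixed-point form: x = (x² + 2)/(2x)
x₀ = 1.44

x_1 = g(1.440000) = 1.414444
x_2 = g(1.414444) = 1.414214
x_3 = g(1.414214) = 1.414214
x_4 = g(1.414214) = 1.414214
x_5 = g(1.414214) = 1.414214
x_6 = g(1.414214) = 1.414214
x_7 = g(1.414214) = 1.414214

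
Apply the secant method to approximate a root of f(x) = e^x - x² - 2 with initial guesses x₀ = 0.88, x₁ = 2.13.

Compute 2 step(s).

f(x) = e^x - x² - 2
x₀ = 0.88, x₁ = 2.13

Secant formula: x_{n+1} = x_n - f(x_n)(x_n - x_{n-1})/(f(x_n) - f(x_{n-1}))

Iteration 1:
  f(0.880000) = -0.363500
  f(2.130000) = 1.877967
  x_2 = 2.130000 - 1.877967×(2.130000 - 0.880000)/(1.877967 - (-0.363500))
       = 1.082713
Iteration 2:
  f(2.130000) = 1.877967
  f(1.082713) = -0.219588
  x_3 = 1.082713 - (-0.219588)×(1.082713 - 2.130000)/(-0.219588 - 1.877967)
       = 1.192351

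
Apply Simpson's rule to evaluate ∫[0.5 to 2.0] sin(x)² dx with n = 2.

f(x) = sin(x)²
a = 0.5, b = 2.0, n = 2
h = (b - a)/n = 0.750000

Simpson's rule: (h/3)[f(x₀) + 4f(x₁) + 2f(x₂) + ... + f(xₙ)]

x_0 = 0.5000, f(x_0) = 0.229849, coefficient = 1
x_1 = 1.2500, f(x_1) = 0.900572, coefficient = 4
x_2 = 2.0000, f(x_2) = 0.826822, coefficient = 1

I ≈ (0.750000/3) × 4.658958 = 1.164739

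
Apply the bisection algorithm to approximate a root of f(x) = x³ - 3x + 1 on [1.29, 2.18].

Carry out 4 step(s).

f(x) = x³ - 3x + 1
Initial interval: [1.29, 2.18]

Iteration 1:
  c_1 = (1.290000 + 2.180000)/2 = 1.735000
  f(c_1) = f(1.735000) = 1.017740
  f(a) × f(c) < 0, new interval: [1.290000, 1.735000]
Iteration 2:
  c_2 = (1.290000 + 1.735000)/2 = 1.512500
  f(c_2) = f(1.512500) = -0.077420
  f(a) × f(c) ≥ 0, new interval: [1.512500, 1.735000]
Iteration 3:
  c_3 = (1.512500 + 1.735000)/2 = 1.623750
  f(c_3) = f(1.623750) = 0.409871
  f(a) × f(c) < 0, new interval: [1.512500, 1.623750]
Iteration 4:
  c_4 = (1.512500 + 1.623750)/2 = 1.568125
  f(c_4) = f(1.568125) = 0.151669
  f(a) × f(c) < 0, new interval: [1.512500, 1.568125]

After 4 iteration(s), the approximation is c_4 = 1.568125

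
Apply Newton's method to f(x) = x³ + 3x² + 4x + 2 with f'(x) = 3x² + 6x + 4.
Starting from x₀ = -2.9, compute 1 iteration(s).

f(x) = x³ + 3x² + 4x + 2
f'(x) = 3x² + 6x + 4
x₀ = -2.9

Newton-Raphson formula: x_{n+1} = x_n - f(x_n)/f'(x_n)

Iteration 1:
  f(-2.900000) = -8.759000
  f'(-2.900000) = 11.830000
  x_1 = -2.900000 - (-8.759000)/11.830000 = -2.159594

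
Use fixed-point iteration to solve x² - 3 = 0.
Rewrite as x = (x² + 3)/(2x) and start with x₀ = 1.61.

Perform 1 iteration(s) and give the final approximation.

Equation: x² - 3 = 0
Fixed-point form: x = (x² + 3)/(2x)
x₀ = 1.61

x_1 = g(1.610000) = 1.736677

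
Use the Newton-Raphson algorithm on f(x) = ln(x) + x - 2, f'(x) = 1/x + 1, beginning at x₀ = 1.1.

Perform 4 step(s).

f(x) = ln(x) + x - 2
f'(x) = 1/x + 1
x₀ = 1.1

Newton-Raphson formula: x_{n+1} = x_n - f(x_n)/f'(x_n)

Iteration 1:
  f(1.100000) = -0.804690
  f'(1.100000) = 1.909091
  x_1 = 1.100000 - (-0.804690)/1.909091 = 1.521504
Iteration 2:
  f(1.521504) = -0.058796
  f'(1.521504) = 1.657244
  x_2 = 1.521504 - (-0.058796)/1.657244 = 1.556983
Iteration 3:
  f(1.556983) = -0.000268
  f'(1.556983) = 1.642268
  x_3 = 1.556983 - (-0.000268)/1.642268 = 1.557146
Iteration 4:
  f(1.557146) = 0.000000
  f'(1.557146) = 1.642201
  x_4 = 1.557146 - 0.000000/1.642201 = 1.557146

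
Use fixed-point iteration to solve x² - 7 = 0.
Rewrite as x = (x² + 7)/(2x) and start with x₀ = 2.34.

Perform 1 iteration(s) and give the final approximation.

Equation: x² - 7 = 0
Fixed-point form: x = (x² + 7)/(2x)
x₀ = 2.34

x_1 = g(2.340000) = 2.665726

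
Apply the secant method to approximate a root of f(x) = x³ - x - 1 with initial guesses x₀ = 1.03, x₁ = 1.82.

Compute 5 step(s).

f(x) = x³ - x - 1
x₀ = 1.03, x₁ = 1.82

Secant formula: x_{n+1} = x_n - f(x_n)(x_n - x_{n-1})/(f(x_n) - f(x_{n-1}))

Iteration 1:
  f(1.030000) = -0.937273
  f(1.820000) = 3.208568
  x_2 = 1.820000 - 3.208568×(1.820000 - 1.030000)/(3.208568 - (-0.937273))
       = 1.208600
Iteration 2:
  f(1.820000) = 3.208568
  f(1.208600) = -0.443182
  x_3 = 1.208600 - (-0.443182)×(1.208600 - 1.820000)/(-0.443182 - 3.208568)
       = 1.282800
Iteration 3:
  f(1.208600) = -0.443182
  f(1.282800) = -0.171855
  x_4 = 1.282800 - (-0.171855)×(1.282800 - 1.208600)/(-0.171855 - (-0.443182))
       = 1.329798
Iteration 4:
  f(1.282800) = -0.171855
  f(1.329798) = 0.021766
  x_5 = 1.329798 - 0.021766×(1.329798 - 1.282800)/(0.021766 - (-0.171855))
       = 1.324514
Iteration 5:
  f(1.329798) = 0.021766
  f(1.324514) = -0.000868
  x_6 = 1.324514 - (-0.000868)×(1.324514 - 1.329798)/(-0.000868 - 0.021766)
       = 1.324717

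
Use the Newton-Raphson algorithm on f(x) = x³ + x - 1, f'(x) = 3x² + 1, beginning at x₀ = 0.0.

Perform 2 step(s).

f(x) = x³ + x - 1
f'(x) = 3x² + 1
x₀ = 0.0

Newton-Raphson formula: x_{n+1} = x_n - f(x_n)/f'(x_n)

Iteration 1:
  f(0.000000) = -1.000000
  f'(0.000000) = 1.000000
  x_1 = 0.000000 - (-1.000000)/1.000000 = 1.000000
Iteration 2:
  f(1.000000) = 1.000000
  f'(1.000000) = 4.000000
  x_2 = 1.000000 - 1.000000/4.000000 = 0.750000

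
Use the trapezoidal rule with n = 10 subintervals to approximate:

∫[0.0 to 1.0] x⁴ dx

f(x) = x⁴
a = 0.0, b = 1.0, n = 10
h = (b - a)/n = 0.100000

Trapezoidal rule: (h/2)[f(x₀) + 2f(x₁) + 2f(x₂) + ... + f(xₙ)]

x_0 = 0.0000, f(x_0) = 0.000000, coefficient = 1
x_1 = 0.1000, f(x_1) = 0.000100, coefficient = 2
x_2 = 0.2000, f(x_2) = 0.001600, coefficient = 2
x_3 = 0.3000, f(x_3) = 0.008100, coefficient = 2
x_4 = 0.4000, f(x_4) = 0.025600, coefficient = 2
x_5 = 0.5000, f(x_5) = 0.062500, coefficient = 2
x_6 = 0.6000, f(x_6) = 0.129600, coefficient = 2
x_7 = 0.7000, f(x_7) = 0.240100, coefficient = 2
x_8 = 0.8000, f(x_8) = 0.409600, coefficient = 2
x_9 = 0.9000, f(x_9) = 0.656100, coefficient = 2
x_10 = 1.0000, f(x_10) = 1.000000, coefficient = 1

I ≈ (0.100000/2) × 4.066600 = 0.203330
Exact value: 0.200000
Error: 0.003330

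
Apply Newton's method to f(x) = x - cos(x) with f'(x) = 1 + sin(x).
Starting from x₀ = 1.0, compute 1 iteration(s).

f(x) = x - cos(x)
f'(x) = 1 + sin(x)
x₀ = 1.0

Newton-Raphson formula: x_{n+1} = x_n - f(x_n)/f'(x_n)

Iteration 1:
  f(1.000000) = 0.459698
  f'(1.000000) = 1.841471
  x_1 = 1.000000 - 0.459698/1.841471 = 0.750364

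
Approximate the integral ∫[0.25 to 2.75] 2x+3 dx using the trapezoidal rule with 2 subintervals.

f(x) = 2x+3
a = 0.25, b = 2.75, n = 2
h = (b - a)/n = 1.250000

Trapezoidal rule: (h/2)[f(x₀) + 2f(x₁) + 2f(x₂) + ... + f(xₙ)]

x_0 = 0.2500, f(x_0) = 3.500000, coefficient = 1
x_1 = 1.5000, f(x_1) = 6.000000, coefficient = 2
x_2 = 2.7500, f(x_2) = 8.500000, coefficient = 1

I ≈ (1.250000/2) × 24.000000 = 15.000000
Exact value: 15.000000
Error: 0.000000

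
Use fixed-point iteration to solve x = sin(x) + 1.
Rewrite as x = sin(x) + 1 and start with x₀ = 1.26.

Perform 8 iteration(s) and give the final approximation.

Equation: x = sin(x) + 1
Fixed-point form: x = sin(x) + 1
x₀ = 1.26

x_1 = g(1.260000) = 1.952090
x_2 = g(1.952090) = 1.928184
x_3 = g(1.928184) = 1.936814
x_4 = g(1.936814) = 1.933760
x_5 = g(1.933760) = 1.934849
x_6 = g(1.934849) = 1.934462
x_7 = g(1.934462) = 1.934599
x_8 = g(1.934599) = 1.934550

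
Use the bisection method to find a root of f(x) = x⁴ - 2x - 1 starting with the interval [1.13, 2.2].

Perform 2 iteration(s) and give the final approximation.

f(x) = x⁴ - 2x - 1
Initial interval: [1.13, 2.2]

Iteration 1:
  c_1 = (1.130000 + 2.200000)/2 = 1.665000
  f(c_1) = f(1.665000) = 3.355231
  f(a) × f(c) < 0, new interval: [1.130000, 1.665000]
Iteration 2:
  c_2 = (1.130000 + 1.665000)/2 = 1.397500
  f(c_2) = f(1.397500) = 0.019233
  f(a) × f(c) < 0, new interval: [1.130000, 1.397500]

After 2 iteration(s), the approximation is c_2 = 1.397500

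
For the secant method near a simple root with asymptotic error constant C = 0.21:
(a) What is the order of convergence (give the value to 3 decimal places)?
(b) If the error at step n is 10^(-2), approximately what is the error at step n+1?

(a) Secant method has superlinear convergence with order φ = (1+√5)/2 ≈ 1.618.
    This means |e_{n+1}| ≈ C|e_n|^1.618.

(b) With |e_n| = 10^(-2) and C = 0.21:
    |e_{n+1}| ≈ 0.21 × (10^(-2))^1.618 = 0.21 × 10^(-3.24)

(a) ≈ 1.618 (golden ratio); (b) |e_{n+1}| ≈ 1.219e-04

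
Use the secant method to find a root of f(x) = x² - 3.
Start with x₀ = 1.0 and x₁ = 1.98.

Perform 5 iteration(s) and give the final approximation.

f(x) = x² - 3
x₀ = 1.0, x₁ = 1.98

Secant formula: x_{n+1} = x_n - f(x_n)(x_n - x_{n-1})/(f(x_n) - f(x_{n-1}))

Iteration 1:
  f(1.000000) = -2.000000
  f(1.980000) = 0.920400
  x_2 = 1.980000 - 0.920400×(1.980000 - 1.000000)/(0.920400 - (-2.000000))
       = 1.671141
Iteration 2:
  f(1.980000) = 0.920400
  f(1.671141) = -0.207288
  x_3 = 1.671141 - (-0.207288)×(1.671141 - 1.980000)/(-0.207288 - 0.920400)
       = 1.727914
Iteration 3:
  f(1.671141) = -0.207288
  f(1.727914) = -0.014312
  x_4 = 1.727914 - (-0.014312)×(1.727914 - 1.671141)/(-0.014312 - (-0.207288))
       = 1.732125
Iteration 4:
  f(1.727914) = -0.014312
  f(1.732125) = 0.000257
  x_5 = 1.732125 - 0.000257×(1.732125 - 1.727914)/(0.000257 - (-0.014312))
       = 1.732051
Iteration 5:
  f(1.732125) = 0.000257
  f(1.732051) = 0.000000
  x_6 = 1.732051 - 0.000000×(1.732051 - 1.732125)/(0.000000 - 0.000257)
       = 1.732051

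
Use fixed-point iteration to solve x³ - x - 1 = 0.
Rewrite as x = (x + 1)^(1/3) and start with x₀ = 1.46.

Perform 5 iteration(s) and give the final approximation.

Equation: x³ - x - 1 = 0
Fixed-point form: x = (x + 1)^(1/3)
x₀ = 1.46

x_1 = g(1.460000) = 1.349931
x_2 = g(1.349931) = 1.329490
x_3 = g(1.329490) = 1.325624
x_4 = g(1.325624) = 1.324890
x_5 = g(1.324890) = 1.324751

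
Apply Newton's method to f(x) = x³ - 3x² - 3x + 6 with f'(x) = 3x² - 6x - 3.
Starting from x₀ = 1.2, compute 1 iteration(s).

f(x) = x³ - 3x² - 3x + 6
f'(x) = 3x² - 6x - 3
x₀ = 1.2

Newton-Raphson formula: x_{n+1} = x_n - f(x_n)/f'(x_n)

Iteration 1:
  f(1.200000) = -0.192000
  f'(1.200000) = -5.880000
  x_1 = 1.200000 - (-0.192000)/(-5.880000) = 1.167347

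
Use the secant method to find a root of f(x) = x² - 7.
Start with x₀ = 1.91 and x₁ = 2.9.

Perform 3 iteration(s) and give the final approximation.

f(x) = x² - 7
x₀ = 1.91, x₁ = 2.9

Secant formula: x_{n+1} = x_n - f(x_n)(x_n - x_{n-1})/(f(x_n) - f(x_{n-1}))

Iteration 1:
  f(1.910000) = -3.351900
  f(2.900000) = 1.410000
  x_2 = 2.900000 - 1.410000×(2.900000 - 1.910000)/(1.410000 - (-3.351900))
       = 2.606861
Iteration 2:
  f(2.900000) = 1.410000
  f(2.606861) = -0.204277
  x_3 = 2.606861 - (-0.204277)×(2.606861 - 2.900000)/(-0.204277 - 1.410000)
       = 2.643956
Iteration 3:
  f(2.606861) = -0.204277
  f(2.643956) = -0.009498
  x_4 = 2.643956 - (-0.009498)×(2.643956 - 2.606861)/(-0.009498 - (-0.204277))
       = 2.645765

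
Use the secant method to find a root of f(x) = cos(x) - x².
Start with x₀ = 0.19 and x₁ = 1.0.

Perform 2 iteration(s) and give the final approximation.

f(x) = cos(x) - x²
x₀ = 0.19, x₁ = 1.0

Secant formula: x_{n+1} = x_n - f(x_n)(x_n - x_{n-1})/(f(x_n) - f(x_{n-1}))

Iteration 1:
  f(0.190000) = 0.945904
  f(1.000000) = -0.459698
  x_2 = 1.000000 - (-0.459698)×(1.000000 - 0.190000)/(-0.459698 - 0.945904)
       = 0.735092
Iteration 2:
  f(1.000000) = -0.459698
  f(0.735092) = 0.201409
  x_3 = 0.735092 - 0.201409×(0.735092 - 1.000000)/(0.201409 - (-0.459698))
       = 0.815797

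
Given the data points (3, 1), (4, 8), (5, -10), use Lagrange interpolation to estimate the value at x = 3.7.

Lagrange interpolation formula:
P(x) = Σ yᵢ × Lᵢ(x)
where Lᵢ(x) = Π_{j≠i} (x - xⱼ)/(xᵢ - xⱼ)

L_0(3.7) = (3.7 - 4)/(3 - 4) × (3.7 - 5)/(3 - 5) = 0.195000
L_1(3.7) = (3.7 - 3)/(4 - 3) × (3.7 - 5)/(4 - 5) = 0.910000
L_2(3.7) = (3.7 - 3)/(5 - 3) × (3.7 - 4)/(5 - 4) = -0.105000

P(3.7) = 1×L_0(3.7) + 8×L_1(3.7) + (-10)×L_2(3.7)
P(3.7) = 8.525000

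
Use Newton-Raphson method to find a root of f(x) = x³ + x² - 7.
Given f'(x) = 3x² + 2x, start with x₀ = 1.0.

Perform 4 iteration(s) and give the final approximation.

f(x) = x³ + x² - 7
f'(x) = 3x² + 2x
x₀ = 1.0

Newton-Raphson formula: x_{n+1} = x_n - f(x_n)/f'(x_n)

Iteration 1:
  f(1.000000) = -5.000000
  f'(1.000000) = 5.000000
  x_1 = 1.000000 - (-5.000000)/5.000000 = 2.000000
Iteration 2:
  f(2.000000) = 5.000000
  f'(2.000000) = 16.000000
  x_2 = 2.000000 - 5.000000/16.000000 = 1.687500
Iteration 3:
  f(1.687500) = 0.653076
  f'(1.687500) = 11.917969
  x_3 = 1.687500 - 0.653076/11.917969 = 1.632702
Iteration 4:
  f(1.632702) = 0.018040
  f'(1.632702) = 11.262556
  x_4 = 1.632702 - 0.018040/11.262556 = 1.631101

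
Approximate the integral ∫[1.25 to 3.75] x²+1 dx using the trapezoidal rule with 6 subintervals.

f(x) = x²+1
a = 1.25, b = 3.75, n = 6
h = (b - a)/n = 0.416667

Trapezoidal rule: (h/2)[f(x₀) + 2f(x₁) + 2f(x₂) + ... + f(xₙ)]

x_0 = 1.2500, f(x_0) = 2.562500, coefficient = 1
x_1 = 1.6667, f(x_1) = 3.777778, coefficient = 2
x_2 = 2.0833, f(x_2) = 5.340278, coefficient = 2
x_3 = 2.5000, f(x_3) = 7.250000, coefficient = 2
x_4 = 2.9167, f(x_4) = 9.506944, coefficient = 2
x_5 = 3.3333, f(x_5) = 12.111111, coefficient = 2
x_6 = 3.7500, f(x_6) = 15.062500, coefficient = 1

I ≈ (0.416667/2) × 93.597222 = 19.499421
Exact value: 19.427083
Error: 0.072338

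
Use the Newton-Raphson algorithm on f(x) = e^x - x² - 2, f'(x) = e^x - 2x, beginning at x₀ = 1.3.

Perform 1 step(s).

f(x) = e^x - x² - 2
f'(x) = e^x - 2x
x₀ = 1.3

Newton-Raphson formula: x_{n+1} = x_n - f(x_n)/f'(x_n)

Iteration 1:
  f(1.300000) = -0.020703
  f'(1.300000) = 1.069297
  x_1 = 1.300000 - (-0.020703)/1.069297 = 1.319362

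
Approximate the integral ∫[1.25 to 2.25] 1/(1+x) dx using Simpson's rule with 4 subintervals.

f(x) = 1/(1+x)
a = 1.25, b = 2.25, n = 4
h = (b - a)/n = 0.250000

Simpson's rule: (h/3)[f(x₀) + 4f(x₁) + 2f(x₂) + ... + f(xₙ)]

x_0 = 1.2500, f(x_0) = 0.444444, coefficient = 1
x_1 = 1.5000, f(x_1) = 0.400000, coefficient = 4
x_2 = 1.7500, f(x_2) = 0.363636, coefficient = 2
x_3 = 2.0000, f(x_3) = 0.333333, coefficient = 4
x_4 = 2.2500, f(x_4) = 0.307692, coefficient = 1

I ≈ (0.250000/3) × 4.412743 = 0.367729
Exact value: 0.367725
Error: 0.000004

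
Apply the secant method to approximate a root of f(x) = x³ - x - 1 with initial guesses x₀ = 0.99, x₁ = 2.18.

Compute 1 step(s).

f(x) = x³ - x - 1
x₀ = 0.99, x₁ = 2.18

Secant formula: x_{n+1} = x_n - f(x_n)(x_n - x_{n-1})/(f(x_n) - f(x_{n-1}))

Iteration 1:
  f(0.990000) = -1.019701
  f(2.180000) = 7.180232
  x_2 = 2.180000 - 7.180232×(2.180000 - 0.990000)/(7.180232 - (-1.019701))
       = 1.137982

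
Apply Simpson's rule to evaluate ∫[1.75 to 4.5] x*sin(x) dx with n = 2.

f(x) = x*sin(x)
a = 1.75, b = 4.5, n = 2
h = (b - a)/n = 1.375000

Simpson's rule: (h/3)[f(x₀) + 4f(x₁) + 2f(x₂) + ... + f(xₙ)]

x_0 = 1.7500, f(x_0) = 1.721975, coefficient = 1
x_1 = 3.1250, f(x_1) = 0.051850, coefficient = 4
x_2 = 4.5000, f(x_2) = -4.398886, coefficient = 1

I ≈ (1.375000/3) × -2.469511 = -1.131859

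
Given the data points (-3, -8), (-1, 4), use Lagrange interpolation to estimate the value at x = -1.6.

Lagrange interpolation formula:
P(x) = Σ yᵢ × Lᵢ(x)
where Lᵢ(x) = Π_{j≠i} (x - xⱼ)/(xᵢ - xⱼ)

L_0(-1.6) = (-1.6 - (-1))/(-3 - (-1)) = 0.300000
L_1(-1.6) = (-1.6 - (-3))/(-1 - (-3)) = 0.700000

P(-1.6) = (-8)×L_0(-1.6) + 4×L_1(-1.6)
P(-1.6) = 0.400000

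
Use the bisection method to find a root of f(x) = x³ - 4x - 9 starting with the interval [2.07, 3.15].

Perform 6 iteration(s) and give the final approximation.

f(x) = x³ - 4x - 9
Initial interval: [2.07, 3.15]

Iteration 1:
  c_1 = (2.070000 + 3.150000)/2 = 2.610000
  f(c_1) = f(2.610000) = -1.660419
  f(a) × f(c) ≥ 0, new interval: [2.610000, 3.150000]
Iteration 2:
  c_2 = (2.610000 + 3.150000)/2 = 2.880000
  f(c_2) = f(2.880000) = 3.367872
  f(a) × f(c) < 0, new interval: [2.610000, 2.880000]
Iteration 3:
  c_3 = (2.610000 + 2.880000)/2 = 2.745000
  f(c_3) = f(2.745000) = 0.703644
  f(a) × f(c) < 0, new interval: [2.610000, 2.745000]
Iteration 4:
  c_4 = (2.610000 + 2.745000)/2 = 2.677500
  f(c_4) = f(2.677500) = -0.514986
  f(a) × f(c) ≥ 0, new interval: [2.677500, 2.745000]
Iteration 5:
  c_5 = (2.677500 + 2.745000)/2 = 2.711250
  f(c_5) = f(2.711250) = 0.085064
  f(a) × f(c) < 0, new interval: [2.677500, 2.711250]
Iteration 6:
  c_6 = (2.677500 + 2.711250)/2 = 2.694375
  f(c_6) = f(2.694375) = -0.217263
  f(a) × f(c) ≥ 0, new interval: [2.694375, 2.711250]

After 6 iteration(s), the approximation is c_6 = 2.694375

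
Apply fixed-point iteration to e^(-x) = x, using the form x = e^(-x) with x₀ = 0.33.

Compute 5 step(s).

Equation: e^(-x) = x
Fixed-point form: x = e^(-x)
x₀ = 0.33

x_1 = g(0.330000) = 0.718924
x_2 = g(0.718924) = 0.487276
x_3 = g(0.487276) = 0.614297
x_4 = g(0.614297) = 0.541021
x_5 = g(0.541021) = 0.582154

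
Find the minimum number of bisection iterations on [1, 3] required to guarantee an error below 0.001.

We need (b-a)/2^n ≤ 0.001
(3 - 1)/2^n ≤ 0.001
2/2^n ≤ 0.001
2^n ≥ 2000
n ≥ log₂(2000) = 10.97
n ≥ 11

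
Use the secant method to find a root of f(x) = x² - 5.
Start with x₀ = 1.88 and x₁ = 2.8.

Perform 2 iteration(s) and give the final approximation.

f(x) = x² - 5
x₀ = 1.88, x₁ = 2.8

Secant formula: x_{n+1} = x_n - f(x_n)(x_n - x_{n-1})/(f(x_n) - f(x_{n-1}))

Iteration 1:
  f(1.880000) = -1.465600
  f(2.800000) = 2.840000
  x_2 = 2.800000 - 2.840000×(2.800000 - 1.880000)/(2.840000 - (-1.465600))
       = 2.193162
Iteration 2:
  f(2.800000) = 2.840000
  f(2.193162) = -0.190039
  x_3 = 2.193162 - (-0.190039)×(2.193162 - 2.800000)/(-0.190039 - 2.840000)
       = 2.231222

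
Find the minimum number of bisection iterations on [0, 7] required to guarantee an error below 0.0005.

We need (b-a)/2^n ≤ 0.0005
(7 - 0)/2^n ≤ 0.0005
7/2^n ≤ 0.0005
2^n ≥ 14000
n ≥ log₂(14000) = 13.77
n ≥ 14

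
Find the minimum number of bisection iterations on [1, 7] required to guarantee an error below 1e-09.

We need (b-a)/2^n ≤ 1e-09
(7 - 1)/2^n ≤ 1e-09
6/2^n ≤ 1e-09
2^n ≥ 6000000000
n ≥ log₂(6000000000) = 32.48
n ≥ 33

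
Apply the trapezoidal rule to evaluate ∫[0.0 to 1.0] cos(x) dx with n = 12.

f(x) = cos(x)
a = 0.0, b = 1.0, n = 12
h = (b - a)/n = 0.083333

Trapezoidal rule: (h/2)[f(x₀) + 2f(x₁) + 2f(x₂) + ... + f(xₙ)]

x_0 = 0.0000, f(x_0) = 1.000000, coefficient = 1
x_1 = 0.0833, f(x_1) = 0.996530, coefficient = 2
x_2 = 0.1667, f(x_2) = 0.986143, coefficient = 2
x_3 = 0.2500, f(x_3) = 0.968912, coefficient = 2
x_4 = 0.3333, f(x_4) = 0.944957, coefficient = 2
x_5 = 0.4167, f(x_5) = 0.914443, coefficient = 2
x_6 = 0.5000, f(x_6) = 0.877583, coefficient = 2
x_7 = 0.5833, f(x_7) = 0.834631, coefficient = 2
x_8 = 0.6667, f(x_8) = 0.785887, coefficient = 2
x_9 = 0.7500, f(x_9) = 0.731689, coefficient = 2
x_10 = 0.8333, f(x_10) = 0.672412, coefficient = 2
x_11 = 0.9167, f(x_11) = 0.608469, coefficient = 2
x_12 = 1.0000, f(x_12) = 0.540302, coefficient = 1

I ≈ (0.083333/2) × 20.183615 = 0.840984
Exact value: 0.841471
Error: 0.000487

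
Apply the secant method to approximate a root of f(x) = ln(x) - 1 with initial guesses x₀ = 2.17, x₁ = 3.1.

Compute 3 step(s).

f(x) = ln(x) - 1
x₀ = 2.17, x₁ = 3.1

Secant formula: x_{n+1} = x_n - f(x_n)(x_n - x_{n-1})/(f(x_n) - f(x_{n-1}))

Iteration 1:
  f(2.170000) = -0.225273
  f(3.100000) = 0.131402
  x_2 = 3.100000 - 0.131402×(3.100000 - 2.170000)/(0.131402 - (-0.225273))
       = 2.757380
Iteration 2:
  f(3.100000) = 0.131402
  f(2.757380) = 0.014281
  x_3 = 2.757380 - 0.014281×(2.757380 - 3.100000)/(0.014281 - 0.131402)
       = 2.715603
Iteration 3:
  f(2.757380) = 0.014281
  f(2.715603) = -0.000986
  x_4 = 2.715603 - (-0.000986)×(2.715603 - 2.757380)/(-0.000986 - 0.014281)
       = 2.718301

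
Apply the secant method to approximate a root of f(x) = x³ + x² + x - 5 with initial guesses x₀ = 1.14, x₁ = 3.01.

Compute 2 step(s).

f(x) = x³ + x² + x - 5
x₀ = 1.14, x₁ = 3.01

Secant formula: x_{n+1} = x_n - f(x_n)(x_n - x_{n-1})/(f(x_n) - f(x_{n-1}))

Iteration 1:
  f(1.140000) = -1.078856
  f(3.010000) = 34.341001
  x_2 = 3.010000 - 34.341001×(3.010000 - 1.140000)/(34.341001 - (-1.078856))
       = 1.196958
Iteration 2:
  f(3.010000) = 34.341001
  f(1.196958) = -0.655438
  x_3 = 1.196958 - (-0.655438)×(1.196958 - 3.010000)/(-0.655438 - 34.341001)
       = 1.230914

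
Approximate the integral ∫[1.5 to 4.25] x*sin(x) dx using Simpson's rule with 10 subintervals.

f(x) = x*sin(x)
a = 1.5, b = 4.25, n = 10
h = (b - a)/n = 0.275000

Simpson's rule: (h/3)[f(x₀) + 4f(x₁) + 2f(x₂) + ... + f(xₙ)]

x_0 = 1.5000, f(x_0) = 1.496242, coefficient = 1
x_1 = 1.7750, f(x_1) = 1.738120, coefficient = 4
x_2 = 2.0500, f(x_2) = 1.819093, coefficient = 2
x_3 = 2.3250, f(x_3) = 1.694500, coefficient = 4
x_4 = 2.6000, f(x_4) = 1.340304, coefficient = 2
x_5 = 2.8750, f(x_5) = 0.757407, coefficient = 4
x_6 = 3.1500, f(x_6) = -0.026483, coefficient = 2
x_7 = 3.4250, f(x_7) = -0.957728, coefficient = 4
x_8 = 3.7000, f(x_8) = -1.960394, coefficient = 2
x_9 = 3.9750, f(x_9) = -2.942401, coefficient = 4
x_10 = 4.2500, f(x_10) = -3.803705, coefficient = 1

I ≈ (0.275000/3) × 1.197170 = 0.109741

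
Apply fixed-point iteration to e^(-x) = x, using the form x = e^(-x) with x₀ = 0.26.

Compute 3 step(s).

Equation: e^(-x) = x
Fixed-point form: x = e^(-x)
x₀ = 0.26

x_1 = g(0.260000) = 0.771052
x_2 = g(0.771052) = 0.462526
x_3 = g(0.462526) = 0.629691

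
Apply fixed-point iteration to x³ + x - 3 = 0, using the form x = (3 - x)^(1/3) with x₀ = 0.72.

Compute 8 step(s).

Equation: x³ + x - 3 = 0
Fixed-point form: x = (3 - x)^(1/3)
x₀ = 0.72

x_1 = g(0.720000) = 1.316169
x_2 = g(1.316169) = 1.189687
x_3 = g(1.189687) = 1.218759
x_4 = g(1.218759) = 1.212200
x_5 = g(1.212200) = 1.213686
x_6 = g(1.213686) = 1.213350
x_7 = g(1.213350) = 1.213426
x_8 = g(1.213426) = 1.213408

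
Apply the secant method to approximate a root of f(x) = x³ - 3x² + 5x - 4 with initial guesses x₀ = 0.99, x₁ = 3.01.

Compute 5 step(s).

f(x) = x³ - 3x² + 5x - 4
x₀ = 0.99, x₁ = 3.01

Secant formula: x_{n+1} = x_n - f(x_n)(x_n - x_{n-1})/(f(x_n) - f(x_{n-1}))

Iteration 1:
  f(0.990000) = -1.020001
  f(3.010000) = 11.140601
  x_2 = 3.010000 - 11.140601×(3.010000 - 0.990000)/(11.140601 - (-1.020001))
       = 1.159433
Iteration 2:
  f(3.010000) = 11.140601
  f(1.159433) = -0.677082
  x_3 = 1.159433 - (-0.677082)×(1.159433 - 3.010000)/(-0.677082 - 11.140601)
       = 1.265459
Iteration 3:
  f(1.159433) = -0.677082
  f(1.265459) = -0.450376
  x_4 = 1.265459 - (-0.450376)×(1.265459 - 1.159433)/(-0.450376 - (-0.677082))
       = 1.476091
Iteration 4:
  f(1.265459) = -0.450376
  f(1.476091) = 0.060094
  x_5 = 1.476091 - 0.060094×(1.476091 - 1.265459)/(0.060094 - (-0.450376))
       = 1.451295
Iteration 5:
  f(1.476091) = 0.060094
  f(1.451295) = -0.005497
  x_6 = 1.451295 - (-0.005497)×(1.451295 - 1.476091)/(-0.005497 - 0.060094)
       = 1.453373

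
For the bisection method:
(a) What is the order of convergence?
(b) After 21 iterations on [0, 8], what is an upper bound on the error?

(a) Bisection has linear (order 1) convergence; the error is halved each step.

(b) Error bound = (b-a)/2^n = (8 - 0)/2^{21}
    = 8/2^{21}

(a) 1 (linear); (b) error ≤ 3.81e-06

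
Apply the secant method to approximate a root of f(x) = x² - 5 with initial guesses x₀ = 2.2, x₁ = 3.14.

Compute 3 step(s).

f(x) = x² - 5
x₀ = 2.2, x₁ = 3.14

Secant formula: x_{n+1} = x_n - f(x_n)(x_n - x_{n-1})/(f(x_n) - f(x_{n-1}))

Iteration 1:
  f(2.200000) = -0.160000
  f(3.140000) = 4.859600
  x_2 = 3.140000 - 4.859600×(3.140000 - 2.200000)/(4.859600 - (-0.160000))
       = 2.229963
Iteration 2:
  f(3.140000) = 4.859600
  f(2.229963) = -0.027267
  x_3 = 2.229963 - (-0.027267)×(2.229963 - 3.140000)/(-0.027267 - 4.859600)
       = 2.235040
Iteration 3:
  f(2.229963) = -0.027267
  f(2.235040) = -0.004595
  x_4 = 2.235040 - (-0.004595)×(2.235040 - 2.229963)/(-0.004595 - (-0.027267))
       = 2.236069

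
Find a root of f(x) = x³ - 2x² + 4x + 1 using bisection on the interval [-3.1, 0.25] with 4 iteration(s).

f(x) = x³ - 2x² + 4x + 1
Initial interval: [-3.1, 0.25]

Iteration 1:
  c_1 = (-3.100000 + 0.250000)/2 = -1.425000
  f(c_1) = f(-1.425000) = -11.654891
  f(a) × f(c) ≥ 0, new interval: [-1.425000, 0.250000]
Iteration 2:
  c_2 = (-1.425000 + 0.250000)/2 = -0.587500
  f(c_2) = f(-0.587500) = -2.243092
  f(a) × f(c) ≥ 0, new interval: [-0.587500, 0.250000]
Iteration 3:
  c_3 = (-0.587500 + 0.250000)/2 = -0.168750
  f(c_3) = f(-0.168750) = 0.263241
  f(a) × f(c) < 0, new interval: [-0.587500, -0.168750]
Iteration 4:
  c_4 = (-0.587500 + (-0.168750))/2 = -0.378125
  f(c_4) = f(-0.378125) = -0.852521
  f(a) × f(c) ≥ 0, new interval: [-0.378125, -0.168750]

After 4 iteration(s), the approximation is c_4 = -0.378125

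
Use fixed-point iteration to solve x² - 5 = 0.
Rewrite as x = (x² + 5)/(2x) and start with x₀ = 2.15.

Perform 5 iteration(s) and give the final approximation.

Equation: x² - 5 = 0
Fixed-point form: x = (x² + 5)/(2x)
x₀ = 2.15

x_1 = g(2.150000) = 2.237791
x_2 = g(2.237791) = 2.236069
x_3 = g(2.236069) = 2.236068
x_4 = g(2.236068) = 2.236068
x_5 = g(2.236068) = 2.236068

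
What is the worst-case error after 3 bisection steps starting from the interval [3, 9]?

Bisection error bound: |error| ≤ (b-a)/2^n
|error| ≤ (9 - 3)/2^3 = 6/2^3
|error| ≤ 0.7500000000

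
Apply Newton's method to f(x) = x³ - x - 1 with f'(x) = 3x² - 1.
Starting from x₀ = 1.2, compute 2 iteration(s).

f(x) = x³ - x - 1
f'(x) = 3x² - 1
x₀ = 1.2

Newton-Raphson formula: x_{n+1} = x_n - f(x_n)/f'(x_n)

Iteration 1:
  f(1.200000) = -0.472000
  f'(1.200000) = 3.320000
  x_1 = 1.200000 - (-0.472000)/3.320000 = 1.342169
Iteration 2:
  f(1.342169) = 0.075636
  f'(1.342169) = 4.404250
  x_2 = 1.342169 - 0.075636/4.404250 = 1.324995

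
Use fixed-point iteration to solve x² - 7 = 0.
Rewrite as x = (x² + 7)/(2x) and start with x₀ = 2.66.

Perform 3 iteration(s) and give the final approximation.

Equation: x² - 7 = 0
Fixed-point form: x = (x² + 7)/(2x)
x₀ = 2.66

x_1 = g(2.660000) = 2.645789
x_2 = g(2.645789) = 2.645751
x_3 = g(2.645751) = 2.645751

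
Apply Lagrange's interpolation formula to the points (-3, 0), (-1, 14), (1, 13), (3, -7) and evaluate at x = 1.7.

Lagrange interpolation formula:
P(x) = Σ yᵢ × Lᵢ(x)
where Lᵢ(x) = Π_{j≠i} (x - xⱼ)/(xᵢ - xⱼ)

L_0(1.7) = (1.7 - (-1))/(-3 - (-1)) × (1.7 - 1)/(-3 - 1) × (1.7 - 3)/(-3 - 3) = 0.051187
L_1(1.7) = (1.7 - (-3))/(-1 - (-3)) × (1.7 - 1)/(-1 - 1) × (1.7 - 3)/(-1 - 3) = -0.267313
L_2(1.7) = (1.7 - (-3))/(1 - (-3)) × (1.7 - (-1))/(1 - (-1)) × (1.7 - 3)/(1 - 3) = 1.031063
L_3(1.7) = (1.7 - (-3))/(3 - (-3)) × (1.7 - (-1))/(3 - (-1)) × (1.7 - 1)/(3 - 1) = 0.185063

P(1.7) = 0×L_0(1.7) + 14×L_1(1.7) + 13×L_2(1.7) + (-7)×L_3(1.7)
P(1.7) = 8.366000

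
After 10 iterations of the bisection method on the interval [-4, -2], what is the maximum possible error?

Bisection error bound: |error| ≤ (b-a)/2^n
|error| ≤ (-2 - (-4))/2^10 = 2/2^10
|error| ≤ 0.0019531250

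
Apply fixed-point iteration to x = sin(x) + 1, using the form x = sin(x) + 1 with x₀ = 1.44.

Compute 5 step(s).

Equation: x = sin(x) + 1
Fixed-point form: x = sin(x) + 1
x₀ = 1.44

x_1 = g(1.440000) = 1.991458
x_2 = g(1.991458) = 1.912819
x_3 = g(1.912819) = 1.942078
x_4 = g(1.942078) = 1.931863
x_5 = g(1.931863) = 1.935521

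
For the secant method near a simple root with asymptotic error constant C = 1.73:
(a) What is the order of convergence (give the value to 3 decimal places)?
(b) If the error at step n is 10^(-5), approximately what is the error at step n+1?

(a) Secant method has superlinear convergence with order φ = (1+√5)/2 ≈ 1.618.
    This means |e_{n+1}| ≈ C|e_n|^1.618.

(b) With |e_n| = 10^(-5) and C = 1.73:
    |e_{n+1}| ≈ 1.73 × (10^(-5))^1.618 = 1.73 × 10^(-8.09)

(a) ≈ 1.618 (golden ratio); (b) |e_{n+1}| ≈ 1.406e-08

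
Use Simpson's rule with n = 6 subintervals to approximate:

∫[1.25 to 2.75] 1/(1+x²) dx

f(x) = 1/(1+x²)
a = 1.25, b = 2.75, n = 6
h = (b - a)/n = 0.250000

Simpson's rule: (h/3)[f(x₀) + 4f(x₁) + 2f(x₂) + ... + f(xₙ)]

x_0 = 1.2500, f(x_0) = 0.390244, coefficient = 1
x_1 = 1.5000, f(x_1) = 0.307692, coefficient = 4
x_2 = 1.7500, f(x_2) = 0.246154, coefficient = 2
x_3 = 2.0000, f(x_3) = 0.200000, coefficient = 4
x_4 = 2.2500, f(x_4) = 0.164948, coefficient = 2
x_5 = 2.5000, f(x_5) = 0.137931, coefficient = 4
x_6 = 2.7500, f(x_6) = 0.116788, coefficient = 1

I ≈ (0.250000/3) × 3.911730 = 0.325978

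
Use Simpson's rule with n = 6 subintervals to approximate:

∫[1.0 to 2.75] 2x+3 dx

f(x) = 2x+3
a = 1.0, b = 2.75, n = 6
h = (b - a)/n = 0.291667

Simpson's rule: (h/3)[f(x₀) + 4f(x₁) + 2f(x₂) + ... + f(xₙ)]

x_0 = 1.0000, f(x_0) = 5.000000, coefficient = 1
x_1 = 1.2917, f(x_1) = 5.583333, coefficient = 4
x_2 = 1.5833, f(x_2) = 6.166667, coefficient = 2
x_3 = 1.8750, f(x_3) = 6.750000, coefficient = 4
x_4 = 2.1667, f(x_4) = 7.333333, coefficient = 2
x_5 = 2.4583, f(x_5) = 7.916667, coefficient = 4
x_6 = 2.7500, f(x_6) = 8.500000, coefficient = 1

I ≈ (0.291667/3) × 121.500000 = 11.812500
Exact value: 11.812500
Error: 0.000000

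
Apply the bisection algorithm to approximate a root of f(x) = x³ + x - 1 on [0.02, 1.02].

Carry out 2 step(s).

f(x) = x³ + x - 1
Initial interval: [0.02, 1.02]

Iteration 1:
  c_1 = (0.020000 + 1.020000)/2 = 0.520000
  f(c_1) = f(0.520000) = -0.339392
  f(a) × f(c) ≥ 0, new interval: [0.520000, 1.020000]
Iteration 2:
  c_2 = (0.520000 + 1.020000)/2 = 0.770000
  f(c_2) = f(0.770000) = 0.226533
  f(a) × f(c) < 0, new interval: [0.520000, 0.770000]

After 2 iteration(s), the approximation is c_2 = 0.770000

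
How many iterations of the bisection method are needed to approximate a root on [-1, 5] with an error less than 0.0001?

We need (b-a)/2^n ≤ 0.0001
(5 - (-1))/2^n ≤ 0.0001
6/2^n ≤ 0.0001
2^n ≥ 60000
n ≥ log₂(60000) = 15.87
n ≥ 16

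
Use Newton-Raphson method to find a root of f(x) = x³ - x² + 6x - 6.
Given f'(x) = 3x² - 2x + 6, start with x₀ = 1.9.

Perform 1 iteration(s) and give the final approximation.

f(x) = x³ - x² + 6x - 6
f'(x) = 3x² - 2x + 6
x₀ = 1.9

Newton-Raphson formula: x_{n+1} = x_n - f(x_n)/f'(x_n)

Iteration 1:
  f(1.900000) = 8.649000
  f'(1.900000) = 13.030000
  x_1 = 1.900000 - 8.649000/13.030000 = 1.236224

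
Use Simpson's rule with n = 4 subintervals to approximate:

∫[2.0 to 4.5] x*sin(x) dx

f(x) = x*sin(x)
a = 2.0, b = 4.5, n = 4
h = (b - a)/n = 0.625000

Simpson's rule: (h/3)[f(x₀) + 4f(x₁) + 2f(x₂) + ... + f(xₙ)]

x_0 = 2.0000, f(x_0) = 1.818595, coefficient = 1
x_1 = 2.6250, f(x_1) = 1.296541, coefficient = 4
x_2 = 3.2500, f(x_2) = -0.351634, coefficient = 2
x_3 = 3.8750, f(x_3) = -2.593944, coefficient = 4
x_4 = 4.5000, f(x_4) = -4.398886, coefficient = 1

I ≈ (0.625000/3) × -8.473171 = -1.765244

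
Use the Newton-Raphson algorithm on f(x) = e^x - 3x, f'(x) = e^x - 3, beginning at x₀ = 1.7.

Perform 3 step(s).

f(x) = e^x - 3x
f'(x) = e^x - 3
x₀ = 1.7

Newton-Raphson formula: x_{n+1} = x_n - f(x_n)/f'(x_n)

Iteration 1:
  f(1.700000) = 0.373947
  f'(1.700000) = 2.473947
  x_1 = 1.700000 - 0.373947/2.473947 = 1.548846
Iteration 2:
  f(1.548846) = 0.059498
  f'(1.548846) = 1.706036
  x_2 = 1.548846 - 0.059498/1.706036 = 1.513971
Iteration 3:
  f(1.513971) = 0.002829
  f'(1.513971) = 1.544741
  x_3 = 1.513971 - 0.002829/1.544741 = 1.512140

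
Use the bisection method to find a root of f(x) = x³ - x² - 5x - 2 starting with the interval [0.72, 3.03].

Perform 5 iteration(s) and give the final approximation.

f(x) = x³ - x² - 5x - 2
Initial interval: [0.72, 3.03]

Iteration 1:
  c_1 = (0.720000 + 3.030000)/2 = 1.875000
  f(c_1) = f(1.875000) = -8.298828
  f(a) × f(c) ≥ 0, new interval: [1.875000, 3.030000]
Iteration 2:
  c_2 = (1.875000 + 3.030000)/2 = 2.452500
  f(c_2) = f(2.452500) = -5.526067
  f(a) × f(c) ≥ 0, new interval: [2.452500, 3.030000]
Iteration 3:
  c_3 = (2.452500 + 3.030000)/2 = 2.741250
  f(c_3) = f(2.741250) = -2.621711
  f(a) × f(c) ≥ 0, new interval: [2.741250, 3.030000]
Iteration 4:
  c_4 = (2.741250 + 3.030000)/2 = 2.885625
  f(c_4) = f(2.885625) = -0.726843
  f(a) × f(c) ≥ 0, new interval: [2.885625, 3.030000]
Iteration 5:
  c_5 = (2.885625 + 3.030000)/2 = 2.957813
  f(c_5) = f(2.957813) = 0.339163
  f(a) × f(c) < 0, new interval: [2.885625, 2.957813]

After 5 iteration(s), the approximation is c_5 = 2.957813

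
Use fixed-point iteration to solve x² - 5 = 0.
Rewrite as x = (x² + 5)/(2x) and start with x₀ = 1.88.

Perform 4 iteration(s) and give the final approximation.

Equation: x² - 5 = 0
Fixed-point form: x = (x² + 5)/(2x)
x₀ = 1.88

x_1 = g(1.880000) = 2.269787
x_2 = g(2.269787) = 2.236318
x_3 = g(2.236318) = 2.236068
x_4 = g(2.236068) = 2.236068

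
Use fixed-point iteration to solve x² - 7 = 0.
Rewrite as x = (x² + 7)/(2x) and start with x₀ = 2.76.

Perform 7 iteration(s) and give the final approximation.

Equation: x² - 7 = 0
Fixed-point form: x = (x² + 7)/(2x)
x₀ = 2.76

x_1 = g(2.760000) = 2.648116
x_2 = g(2.648116) = 2.645752
x_3 = g(2.645752) = 2.645751
x_4 = g(2.645751) = 2.645751
x_5 = g(2.645751) = 2.645751
x_6 = g(2.645751) = 2.645751
x_7 = g(2.645751) = 2.645751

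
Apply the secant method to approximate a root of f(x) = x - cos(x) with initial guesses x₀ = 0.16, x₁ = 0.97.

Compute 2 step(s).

f(x) = x - cos(x)
x₀ = 0.16, x₁ = 0.97

Secant formula: x_{n+1} = x_n - f(x_n)(x_n - x_{n-1})/(f(x_n) - f(x_{n-1}))

Iteration 1:
  f(0.160000) = -0.827227
  f(0.970000) = 0.404700
  x_2 = 0.970000 - 0.404700×(0.970000 - 0.160000)/(0.404700 - (-0.827227))
       = 0.703907
Iteration 2:
  f(0.970000) = 0.404700
  f(0.703907) = -0.058412
  x_3 = 0.703907 - (-0.058412)×(0.703907 - 0.970000)/(-0.058412 - 0.404700)
       = 0.737469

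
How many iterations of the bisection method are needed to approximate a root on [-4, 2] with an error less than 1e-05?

We need (b-a)/2^n ≤ 1e-05
(2 - (-4))/2^n ≤ 1e-05
6/2^n ≤ 1e-05
2^n ≥ 600000
n ≥ log₂(600000) = 19.19
n ≥ 20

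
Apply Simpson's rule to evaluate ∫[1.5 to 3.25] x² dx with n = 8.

f(x) = x²
a = 1.5, b = 3.25, n = 8
h = (b - a)/n = 0.218750

Simpson's rule: (h/3)[f(x₀) + 4f(x₁) + 2f(x₂) + ... + f(xₙ)]

x_0 = 1.5000, f(x_0) = 2.250000, coefficient = 1
x_1 = 1.7188, f(x_1) = 2.954102, coefficient = 4
x_2 = 1.9375, f(x_2) = 3.753906, coefficient = 2
x_3 = 2.1562, f(x_3) = 4.649414, coefficient = 4
x_4 = 2.3750, f(x_4) = 5.640625, coefficient = 2
x_5 = 2.5938, f(x_5) = 6.727539, coefficient = 4
x_6 = 2.8125, f(x_6) = 7.910156, coefficient = 2
x_7 = 3.0312, f(x_7) = 9.188477, coefficient = 4
x_8 = 3.2500, f(x_8) = 10.562500, coefficient = 1

I ≈ (0.218750/3) × 141.500000 = 10.317708
Exact value: 10.317708
Error: 0.000000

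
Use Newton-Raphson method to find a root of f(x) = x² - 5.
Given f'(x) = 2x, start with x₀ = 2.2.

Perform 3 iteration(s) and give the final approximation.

f(x) = x² - 5
f'(x) = 2x
x₀ = 2.2

Newton-Raphson formula: x_{n+1} = x_n - f(x_n)/f'(x_n)

Iteration 1:
  f(2.200000) = -0.160000
  f'(2.200000) = 4.400000
  x_1 = 2.200000 - (-0.160000)/4.400000 = 2.236364
Iteration 2:
  f(2.236364) = 0.001322
  f'(2.236364) = 4.472727
  x_2 = 2.236364 - 0.001322/4.472727 = 2.236068
Iteration 3:
  f(2.236068) = 0.000000
  f'(2.236068) = 4.472136
  x_3 = 2.236068 - 0.000000/4.472136 = 2.236068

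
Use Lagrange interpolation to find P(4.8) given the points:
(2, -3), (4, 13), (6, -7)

Lagrange interpolation formula:
P(x) = Σ yᵢ × Lᵢ(x)
where Lᵢ(x) = Π_{j≠i} (x - xⱼ)/(xᵢ - xⱼ)

L_0(4.8) = (4.8 - 4)/(2 - 4) × (4.8 - 6)/(2 - 6) = -0.120000
L_1(4.8) = (4.8 - 2)/(4 - 2) × (4.8 - 6)/(4 - 6) = 0.840000
L_2(4.8) = (4.8 - 2)/(6 - 2) × (4.8 - 4)/(6 - 4) = 0.280000

P(4.8) = (-3)×L_0(4.8) + 13×L_1(4.8) + (-7)×L_2(4.8)
P(4.8) = 9.320000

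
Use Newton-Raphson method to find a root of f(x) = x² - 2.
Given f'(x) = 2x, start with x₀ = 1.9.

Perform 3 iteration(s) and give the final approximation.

f(x) = x² - 2
f'(x) = 2x
x₀ = 1.9

Newton-Raphson formula: x_{n+1} = x_n - f(x_n)/f'(x_n)

Iteration 1:
  f(1.900000) = 1.610000
  f'(1.900000) = 3.800000
  x_1 = 1.900000 - 1.610000/3.800000 = 1.476316
Iteration 2:
  f(1.476316) = 0.179508
  f'(1.476316) = 2.952632
  x_2 = 1.476316 - 0.179508/2.952632 = 1.415520
Iteration 3:
  f(1.415520) = 0.003696
  f'(1.415520) = 2.831039
  x_3 = 1.415520 - 0.003696/2.831039 = 1.414214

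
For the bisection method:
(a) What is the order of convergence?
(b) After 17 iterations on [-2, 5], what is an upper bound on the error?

(a) Bisection has linear (order 1) convergence; the error is halved each step.

(b) Error bound = (b-a)/2^n = (5 - (-2))/2^{17}
    = 7/2^{17}

(a) 1 (linear); (b) error ≤ 5.34e-05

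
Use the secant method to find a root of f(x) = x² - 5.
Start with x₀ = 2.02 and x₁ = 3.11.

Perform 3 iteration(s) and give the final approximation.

f(x) = x² - 5
x₀ = 2.02, x₁ = 3.11

Secant formula: x_{n+1} = x_n - f(x_n)(x_n - x_{n-1})/(f(x_n) - f(x_{n-1}))

Iteration 1:
  f(2.020000) = -0.919600
  f(3.110000) = 4.672100
  x_2 = 3.110000 - 4.672100×(3.110000 - 2.020000)/(4.672100 - (-0.919600))
       = 2.199259
Iteration 2:
  f(3.110000) = 4.672100
  f(2.199259) = -0.163259
  x_3 = 2.199259 - (-0.163259)×(2.199259 - 3.110000)/(-0.163259 - 4.672100)
       = 2.230009
Iteration 3:
  f(2.199259) = -0.163259
  f(2.230009) = -0.027060
  x_4 = 2.230009 - (-0.027060)×(2.230009 - 2.199259)/(-0.027060 - (-0.163259))
       = 2.236118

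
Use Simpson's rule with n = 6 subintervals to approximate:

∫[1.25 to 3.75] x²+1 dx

f(x) = x²+1
a = 1.25, b = 3.75, n = 6
h = (b - a)/n = 0.416667

Simpson's rule: (h/3)[f(x₀) + 4f(x₁) + 2f(x₂) + ... + f(xₙ)]

x_0 = 1.2500, f(x_0) = 2.562500, coefficient = 1
x_1 = 1.6667, f(x_1) = 3.777778, coefficient = 4
x_2 = 2.0833, f(x_2) = 5.340278, coefficient = 2
x_3 = 2.5000, f(x_3) = 7.250000, coefficient = 4
x_4 = 2.9167, f(x_4) = 9.506944, coefficient = 2
x_5 = 3.3333, f(x_5) = 12.111111, coefficient = 4
x_6 = 3.7500, f(x_6) = 15.062500, coefficient = 1

I ≈ (0.416667/3) × 139.875000 = 19.427083
Exact value: 19.427083
Error: 0.000000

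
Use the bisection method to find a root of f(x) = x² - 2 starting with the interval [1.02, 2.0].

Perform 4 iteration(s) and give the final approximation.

f(x) = x² - 2
Initial interval: [1.02, 2.0]

Iteration 1:
  c_1 = (1.020000 + 2.000000)/2 = 1.510000
  f(c_1) = f(1.510000) = 0.280100
  f(a) × f(c) < 0, new interval: [1.020000, 1.510000]
Iteration 2:
  c_2 = (1.020000 + 1.510000)/2 = 1.265000
  f(c_2) = f(1.265000) = -0.399775
  f(a) × f(c) ≥ 0, new interval: [1.265000, 1.510000]
Iteration 3:
  c_3 = (1.265000 + 1.510000)/2 = 1.387500
  f(c_3) = f(1.387500) = -0.074844
  f(a) × f(c) ≥ 0, new interval: [1.387500, 1.510000]
Iteration 4:
  c_4 = (1.387500 + 1.510000)/2 = 1.448750
  f(c_4) = f(1.448750) = 0.098877
  f(a) × f(c) < 0, new interval: [1.387500, 1.448750]

After 4 iteration(s), the approximation is c_4 = 1.448750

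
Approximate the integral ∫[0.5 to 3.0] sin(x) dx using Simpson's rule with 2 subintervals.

f(x) = sin(x)
a = 0.5, b = 3.0, n = 2
h = (b - a)/n = 1.250000

Simpson's rule: (h/3)[f(x₀) + 4f(x₁) + 2f(x₂) + ... + f(xₙ)]

x_0 = 0.5000, f(x_0) = 0.479426, coefficient = 1
x_1 = 1.7500, f(x_1) = 0.983986, coefficient = 4
x_2 = 3.0000, f(x_2) = 0.141120, coefficient = 1

I ≈ (1.250000/3) × 4.556489 = 1.898537
Exact value: 1.867575
Error: 0.030962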